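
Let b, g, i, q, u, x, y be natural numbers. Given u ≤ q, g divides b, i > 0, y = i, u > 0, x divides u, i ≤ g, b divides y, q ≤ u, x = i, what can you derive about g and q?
g ≤ q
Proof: Since y = i and b divides y, b divides i. g divides b, so g divides i. From i > 0, g ≤ i. i ≤ g, so i = g. Since u ≤ q and q ≤ u, u = q. x = i and x divides u, therefore i divides u. Since u > 0, i ≤ u. u = q, so i ≤ q. i = g, so g ≤ q.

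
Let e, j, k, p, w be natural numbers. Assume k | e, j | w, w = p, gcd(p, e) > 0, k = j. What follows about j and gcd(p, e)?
j ≤ gcd(p, e)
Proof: w = p and j | w, therefore j | p. Because k = j and k | e, j | e. Since j | p, j | gcd(p, e). From gcd(p, e) > 0, j ≤ gcd(p, e).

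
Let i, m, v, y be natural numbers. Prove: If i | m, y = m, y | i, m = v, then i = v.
y = m and y | i, so m | i. Since i | m, i = m. Since m = v, i = v.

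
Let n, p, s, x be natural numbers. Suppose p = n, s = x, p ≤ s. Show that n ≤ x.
p = n and p ≤ s, therefore n ≤ s. Because s = x, n ≤ x.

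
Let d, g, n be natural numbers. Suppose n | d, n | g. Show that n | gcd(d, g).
n | d and n | g. Because common divisors divide the gcd, n | gcd(d, g).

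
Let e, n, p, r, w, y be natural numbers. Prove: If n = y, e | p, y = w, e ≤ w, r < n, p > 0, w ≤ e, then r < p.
n = y and y = w, so n = w. Since r < n, r < w. Because e ≤ w and w ≤ e, e = w. From e | p, w | p. p > 0, so w ≤ p. r < w, so r < p.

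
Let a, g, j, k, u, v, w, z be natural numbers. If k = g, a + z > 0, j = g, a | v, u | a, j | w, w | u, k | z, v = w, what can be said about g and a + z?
g ≤ a + z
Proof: From w | u and u | a, w | a. Because v = w and a | v, a | w. Because w | a, w = a. j = g and j | w, thus g | w. w = a, so g | a. k = g and k | z, hence g | z. From g | a, g | a + z. Since a + z > 0, g ≤ a + z.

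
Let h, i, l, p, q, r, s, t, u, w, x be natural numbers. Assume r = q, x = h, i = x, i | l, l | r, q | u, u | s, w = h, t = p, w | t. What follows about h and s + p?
h | s + p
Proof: From i = x and i | l, x | l. Because l | r, x | r. From x = h, h | r. Because r = q, h | q. Since q | u, h | u. u | s, so h | s. t = p and w | t, thus w | p. w = h, so h | p. Since h | s, h | s + p.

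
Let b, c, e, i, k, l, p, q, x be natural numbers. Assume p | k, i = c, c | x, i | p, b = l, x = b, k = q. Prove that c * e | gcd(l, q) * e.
x = b and c | x, hence c | b. b = l, so c | l. From i | p and p | k, i | k. Because i = c, c | k. k = q, so c | q. Because c | l, c | gcd(l, q). Then c * e | gcd(l, q) * e.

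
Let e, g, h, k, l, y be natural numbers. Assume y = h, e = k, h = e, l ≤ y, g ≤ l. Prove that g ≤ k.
From y = h and h = e, y = e. Since e = k, y = k. Since l ≤ y, l ≤ k. g ≤ l, so g ≤ k.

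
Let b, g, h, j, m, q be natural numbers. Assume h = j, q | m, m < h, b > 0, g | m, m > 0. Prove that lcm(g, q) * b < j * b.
g | m and q | m, hence lcm(g, q) | m. Since m > 0, lcm(g, q) ≤ m. h = j and m < h, thus m < j. lcm(g, q) ≤ m, so lcm(g, q) < j. b > 0, so lcm(g, q) * b < j * b.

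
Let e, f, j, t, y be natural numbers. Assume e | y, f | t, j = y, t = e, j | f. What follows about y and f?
y = f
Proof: j = y and j | f, thus y | f. t = e and f | t, hence f | e. Since e | y, f | y. y | f, so y = f.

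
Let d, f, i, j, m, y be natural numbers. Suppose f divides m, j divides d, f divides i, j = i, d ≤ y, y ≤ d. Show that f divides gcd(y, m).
d ≤ y and y ≤ d, so d = y. j = i and j divides d, so i divides d. Since d = y, i divides y. f divides i, so f divides y. Because f divides m, f divides gcd(y, m).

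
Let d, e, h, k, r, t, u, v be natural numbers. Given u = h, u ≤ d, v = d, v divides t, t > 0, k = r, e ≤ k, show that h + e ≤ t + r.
Since u = h and u ≤ d, h ≤ d. v divides t and t > 0, so v ≤ t. v = d, so d ≤ t. h ≤ d, so h ≤ t. k = r and e ≤ k, thus e ≤ r. Since h ≤ t, h + e ≤ t + r.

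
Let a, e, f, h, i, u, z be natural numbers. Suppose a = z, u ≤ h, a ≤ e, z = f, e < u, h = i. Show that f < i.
a = z and z = f, thus a = f. Since a ≤ e, f ≤ e. From h = i and u ≤ h, u ≤ i. Since e < u, e < i. f ≤ e, so f < i.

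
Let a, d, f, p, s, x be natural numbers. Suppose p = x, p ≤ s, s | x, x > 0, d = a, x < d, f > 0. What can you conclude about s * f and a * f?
s * f < a * f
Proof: p = x and p ≤ s, thus x ≤ s. s | x and x > 0, hence s ≤ x. Since x ≤ s, x = s. d = a and x < d, hence x < a. Because x = s, s < a. Because f > 0, s * f < a * f.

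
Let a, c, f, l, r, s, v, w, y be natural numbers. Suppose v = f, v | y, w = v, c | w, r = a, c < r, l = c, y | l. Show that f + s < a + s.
w = v and c | w, thus c | v. Because l = c and y | l, y | c. Because v | y, v | c. Because c | v, c = v. Because v = f, c = f. r = a and c < r, thus c < a. Since c = f, f < a. Then f + s < a + s.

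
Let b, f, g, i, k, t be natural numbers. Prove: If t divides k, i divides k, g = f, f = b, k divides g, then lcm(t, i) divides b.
t divides k and i divides k, therefore lcm(t, i) divides k. From g = f and f = b, g = b. From k divides g, k divides b. Since lcm(t, i) divides k, lcm(t, i) divides b.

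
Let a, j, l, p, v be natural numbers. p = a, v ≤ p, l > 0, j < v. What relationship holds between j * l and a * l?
j * l < a * l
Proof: From j < v and v ≤ p, j < p. Since p = a, j < a. Because l > 0, j * l < a * l.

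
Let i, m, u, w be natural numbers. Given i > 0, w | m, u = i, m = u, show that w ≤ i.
m = u and u = i, hence m = i. w | m, so w | i. Because i > 0, w ≤ i.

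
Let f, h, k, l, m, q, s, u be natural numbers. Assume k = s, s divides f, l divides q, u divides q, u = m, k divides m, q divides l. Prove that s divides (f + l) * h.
q divides l and l divides q, therefore q = l. Since u = m and u divides q, m divides q. Since k divides m, k divides q. Since k = s, s divides q. From q = l, s divides l. From s divides f, s divides f + l. Then s divides (f + l) * h.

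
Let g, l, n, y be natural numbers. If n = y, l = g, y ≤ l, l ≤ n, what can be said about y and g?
y = g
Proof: n = y and l ≤ n, thus l ≤ y. Since y ≤ l, y = l. l = g, so y = g.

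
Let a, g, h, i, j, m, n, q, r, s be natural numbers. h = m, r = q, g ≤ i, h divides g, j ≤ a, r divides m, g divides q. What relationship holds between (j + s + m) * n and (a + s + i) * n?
(j + s + m) * n ≤ (a + s + i) * n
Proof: j ≤ a, hence j + s ≤ a + s. From r = q and r divides m, q divides m. Since g divides q, g divides m. Because h = m and h divides g, m divides g. g divides m, so g = m. Since g ≤ i, m ≤ i. Since j + s ≤ a + s, j + s + m ≤ a + s + i. By multiplying by a non-negative, (j + s + m) * n ≤ (a + s + i) * n.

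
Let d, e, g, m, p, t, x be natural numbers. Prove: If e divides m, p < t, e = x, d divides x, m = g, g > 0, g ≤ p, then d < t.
m = g and e divides m, so e divides g. e = x, so x divides g. d divides x, so d divides g. Since g > 0, d ≤ g. g ≤ p and p < t, hence g < t. Since d ≤ g, d < t.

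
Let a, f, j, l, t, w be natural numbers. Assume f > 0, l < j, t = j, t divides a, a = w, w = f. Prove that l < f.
From a = w and w = f, a = f. t divides a, so t divides f. t = j, so j divides f. Since f > 0, j ≤ f. l < j, so l < f.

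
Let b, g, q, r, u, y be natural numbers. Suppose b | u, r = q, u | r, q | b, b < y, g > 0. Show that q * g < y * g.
r = q and u | r, thus u | q. Since b | u, b | q. q | b, so b = q. b < y, so q < y. g > 0, so q * g < y * g.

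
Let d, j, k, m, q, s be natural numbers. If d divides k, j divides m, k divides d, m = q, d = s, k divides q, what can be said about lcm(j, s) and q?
lcm(j, s) divides q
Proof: m = q and j divides m, therefore j divides q. Since k divides d and d divides k, k = d. d = s, so k = s. k divides q, so s divides q. Since j divides q, lcm(j, s) divides q.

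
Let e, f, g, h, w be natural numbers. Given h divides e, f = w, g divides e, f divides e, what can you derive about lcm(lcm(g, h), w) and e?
lcm(lcm(g, h), w) divides e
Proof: g divides e and h divides e, therefore lcm(g, h) divides e. From f = w and f divides e, w divides e. lcm(g, h) divides e, so lcm(lcm(g, h), w) divides e.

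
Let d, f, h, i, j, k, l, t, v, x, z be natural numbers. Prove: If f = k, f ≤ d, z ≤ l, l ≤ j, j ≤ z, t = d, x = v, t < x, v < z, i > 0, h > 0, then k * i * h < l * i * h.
From f = k and f ≤ d, k ≤ d. l ≤ j and j ≤ z, so l ≤ z. From z ≤ l, z = l. x = v and t < x, hence t < v. Since v < z, t < z. t = d, so d < z. Since z = l, d < l. k ≤ d, so k < l. Using i > 0 and multiplying by a positive, k * i < l * i. Since h > 0, by multiplying by a positive, k * i * h < l * i * h.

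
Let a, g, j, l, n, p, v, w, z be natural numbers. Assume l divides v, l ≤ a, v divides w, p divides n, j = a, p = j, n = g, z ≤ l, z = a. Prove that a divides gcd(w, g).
z = a and z ≤ l, therefore a ≤ l. Because l ≤ a, l = a. Since l divides v and v divides w, l divides w. l = a, so a divides w. p = j and j = a, so p = a. From n = g and p divides n, p divides g. p = a, so a divides g. a divides w, so a divides gcd(w, g).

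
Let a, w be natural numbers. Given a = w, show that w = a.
Since a = w, by symmetry, w = a.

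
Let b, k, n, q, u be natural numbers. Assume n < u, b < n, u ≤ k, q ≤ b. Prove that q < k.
q ≤ b and b < n, hence q < n. n < u and u ≤ k, thus n < k. q < n, so q < k.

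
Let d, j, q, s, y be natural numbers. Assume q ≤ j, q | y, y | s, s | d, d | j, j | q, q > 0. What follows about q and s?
q = s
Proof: Because q | y and y | s, q | s. Because j | q and q > 0, j ≤ q. q ≤ j, so j = q. Since d | j, d | q. Since s | d, s | q. Since q | s, q = s.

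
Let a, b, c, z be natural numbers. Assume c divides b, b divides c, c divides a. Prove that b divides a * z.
Because c divides b and b divides c, c = b. c divides a, so b divides a. Then b divides a * z.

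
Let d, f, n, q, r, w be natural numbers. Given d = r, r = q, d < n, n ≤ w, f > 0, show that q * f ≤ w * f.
Because d = r and r = q, d = q. d < n and n ≤ w, so d < w. Since d = q, q < w. From f > 0, by multiplying by a positive, q * f < w * f. Then q * f ≤ w * f.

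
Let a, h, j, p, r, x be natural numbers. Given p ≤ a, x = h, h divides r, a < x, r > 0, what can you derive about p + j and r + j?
p + j < r + j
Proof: From x = h and a < x, a < h. h divides r and r > 0, so h ≤ r. a < h, so a < r. p ≤ a, so p < r. Then p + j < r + j.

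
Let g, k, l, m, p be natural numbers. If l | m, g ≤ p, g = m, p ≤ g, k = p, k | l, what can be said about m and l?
m = l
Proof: p ≤ g and g ≤ p, thus p = g. k = p, so k = g. Since k | l, g | l. g = m, so m | l. l | m, so l = m. Then m = l.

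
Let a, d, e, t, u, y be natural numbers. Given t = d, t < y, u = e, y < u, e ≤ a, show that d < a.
u = e and y < u, so y < e. e ≤ a, so y < a. Since t < y, t < a. t = d, so d < a.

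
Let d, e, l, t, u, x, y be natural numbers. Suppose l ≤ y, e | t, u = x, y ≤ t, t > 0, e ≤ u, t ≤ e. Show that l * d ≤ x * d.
Since l ≤ y and y ≤ t, l ≤ t. e | t and t > 0, hence e ≤ t. Since t ≤ e, e = t. u = x and e ≤ u, therefore e ≤ x. Since e = t, t ≤ x. Because l ≤ t, l ≤ x. Then l * d ≤ x * d.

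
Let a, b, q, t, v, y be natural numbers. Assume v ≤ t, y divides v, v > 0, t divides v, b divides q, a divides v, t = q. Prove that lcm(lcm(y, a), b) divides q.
t divides v and v > 0, hence t ≤ v. Since v ≤ t, v = t. t = q, so v = q. Since y divides v and a divides v, lcm(y, a) divides v. v = q, so lcm(y, a) divides q. b divides q, so lcm(lcm(y, a), b) divides q.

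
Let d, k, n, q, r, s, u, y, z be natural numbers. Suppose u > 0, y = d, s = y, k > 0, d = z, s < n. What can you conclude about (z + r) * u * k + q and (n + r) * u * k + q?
(z + r) * u * k + q < (n + r) * u * k + q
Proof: From y = d and d = z, y = z. s = y and s < n, hence y < n. Since y = z, z < n. Then z + r < n + r. Since u > 0, (z + r) * u < (n + r) * u. Since k > 0, (z + r) * u * k < (n + r) * u * k. Then (z + r) * u * k + q < (n + r) * u * k + q.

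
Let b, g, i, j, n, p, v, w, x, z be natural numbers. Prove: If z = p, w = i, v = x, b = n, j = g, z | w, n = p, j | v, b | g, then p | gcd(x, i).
b = n and n = p, so b = p. Since b | g, p | g. j = g and j | v, so g | v. Since v = x, g | x. From p | g, p | x. Since z = p and z | w, p | w. Since w = i, p | i. p | x, so p | gcd(x, i).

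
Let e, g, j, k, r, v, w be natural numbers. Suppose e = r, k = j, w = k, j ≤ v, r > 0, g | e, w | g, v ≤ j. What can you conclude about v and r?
v ≤ r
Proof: j ≤ v and v ≤ j, hence j = v. Since k = j, k = v. Since w = k, w = v. w | g and g | e, hence w | e. e = r, so w | r. Because w = v, v | r. r > 0, so v ≤ r.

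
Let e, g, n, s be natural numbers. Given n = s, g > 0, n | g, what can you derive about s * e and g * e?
s * e ≤ g * e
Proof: n | g and g > 0, thus n ≤ g. n = s, so s ≤ g. Then s * e ≤ g * e.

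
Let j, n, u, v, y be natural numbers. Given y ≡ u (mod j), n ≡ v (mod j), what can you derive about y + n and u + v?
y + n ≡ u + v (mod j)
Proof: y ≡ u (mod j) and n ≡ v (mod j). By adding congruences, y + n ≡ u + v (mod j).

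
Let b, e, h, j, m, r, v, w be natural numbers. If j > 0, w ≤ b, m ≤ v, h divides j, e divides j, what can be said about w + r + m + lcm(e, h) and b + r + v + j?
w + r + m + lcm(e, h) ≤ b + r + v + j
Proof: w ≤ b, so w + r ≤ b + r. e divides j and h divides j, thus lcm(e, h) divides j. j > 0, so lcm(e, h) ≤ j. Since m ≤ v, m + lcm(e, h) ≤ v + j. w + r ≤ b + r, so w + r + m + lcm(e, h) ≤ b + r + v + j.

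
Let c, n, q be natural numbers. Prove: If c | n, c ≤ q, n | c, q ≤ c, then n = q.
q ≤ c and c ≤ q, so q = c. c | n and n | c, therefore c = n. q = c, so q = n. Then n = q.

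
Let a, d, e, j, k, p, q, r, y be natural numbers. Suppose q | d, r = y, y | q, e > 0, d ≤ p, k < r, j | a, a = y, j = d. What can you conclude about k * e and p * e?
k * e < p * e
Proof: r = y and k < r, thus k < y. a = y and j | a, thus j | y. Because j = d, d | y. y | q and q | d, thus y | d. Since d | y, d = y. Since d ≤ p, y ≤ p. From k < y, k < p. Since e > 0, k * e < p * e.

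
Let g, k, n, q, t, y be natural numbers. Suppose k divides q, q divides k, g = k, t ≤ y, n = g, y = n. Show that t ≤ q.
Because n = g and g = k, n = k. k divides q and q divides k, hence k = q. Because n = k, n = q. Because y = n and t ≤ y, t ≤ n. n = q, so t ≤ q.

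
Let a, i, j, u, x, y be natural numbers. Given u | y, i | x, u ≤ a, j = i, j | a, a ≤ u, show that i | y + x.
From a ≤ u and u ≤ a, a = u. j = i and j | a, so i | a. Since a = u, i | u. u | y, so i | y. i | x, so i | y + x.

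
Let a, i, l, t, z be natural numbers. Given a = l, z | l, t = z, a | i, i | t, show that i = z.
t = z and i | t, so i | z. Since a = l and a | i, l | i. Since z | l, z | i. Since i | z, i = z.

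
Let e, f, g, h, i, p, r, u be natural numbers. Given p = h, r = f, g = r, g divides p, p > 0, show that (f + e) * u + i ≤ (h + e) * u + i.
g = r and g divides p, hence r divides p. From r = f, f divides p. p > 0, so f ≤ p. Because p = h, f ≤ h. Then f + e ≤ h + e. By multiplying by a non-negative, (f + e) * u ≤ (h + e) * u. Then (f + e) * u + i ≤ (h + e) * u + i.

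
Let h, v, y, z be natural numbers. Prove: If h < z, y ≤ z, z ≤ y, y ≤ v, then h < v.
Because y ≤ z and z ≤ y, y = z. y ≤ v, so z ≤ v. Because h < z, h < v.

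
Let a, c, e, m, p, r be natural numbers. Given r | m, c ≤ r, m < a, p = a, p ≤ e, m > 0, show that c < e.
r | m and m > 0, thus r ≤ m. m < a, so r < a. Because p = a and p ≤ e, a ≤ e. Since r < a, r < e. Since c ≤ r, c < e.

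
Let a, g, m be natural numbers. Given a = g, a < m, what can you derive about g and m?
g < m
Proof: Because a = g and a < m, by substitution, g < m.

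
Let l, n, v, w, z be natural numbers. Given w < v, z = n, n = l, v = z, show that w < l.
Because v = z and z = n, v = n. Since w < v, w < n. n = l, so w < l.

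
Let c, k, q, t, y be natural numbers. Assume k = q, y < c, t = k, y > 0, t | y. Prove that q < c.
Since t = k and t | y, k | y. Since y > 0, k ≤ y. Since y < c, k < c. Since k = q, q < c.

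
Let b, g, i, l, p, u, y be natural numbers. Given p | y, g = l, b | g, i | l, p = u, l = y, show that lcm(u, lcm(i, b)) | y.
p = u and p | y, so u | y. From g = l and b | g, b | l. From i | l, lcm(i, b) | l. Since l = y, lcm(i, b) | y. From u | y, lcm(u, lcm(i, b)) | y.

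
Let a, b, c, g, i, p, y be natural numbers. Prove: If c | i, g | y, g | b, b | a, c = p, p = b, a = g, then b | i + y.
From c = p and p = b, c = b. Because c | i, b | i. From a = g and b | a, b | g. Because g | b, g = b. g | y, so b | y. Since b | i, b | i + y.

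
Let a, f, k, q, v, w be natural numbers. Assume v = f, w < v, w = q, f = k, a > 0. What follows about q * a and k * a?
q * a < k * a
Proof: Because v = f and f = k, v = k. Because w = q and w < v, q < v. Because v = k, q < k. Combining with a > 0, by multiplying by a positive, q * a < k * a.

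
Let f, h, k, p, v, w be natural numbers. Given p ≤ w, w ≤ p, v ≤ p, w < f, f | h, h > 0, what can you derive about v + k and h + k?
v + k < h + k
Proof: p ≤ w and w ≤ p, thus p = w. v ≤ p, so v ≤ w. Because f | h and h > 0, f ≤ h. w < f, so w < h. Since v ≤ w, v < h. Then v + k < h + k.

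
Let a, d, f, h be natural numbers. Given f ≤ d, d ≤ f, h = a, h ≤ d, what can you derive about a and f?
a ≤ f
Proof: d ≤ f and f ≤ d, hence d = f. h ≤ d, so h ≤ f. h = a, so a ≤ f.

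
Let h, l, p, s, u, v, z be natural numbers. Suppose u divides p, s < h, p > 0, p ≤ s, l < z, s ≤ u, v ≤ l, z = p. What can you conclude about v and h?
v < h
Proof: Because u divides p and p > 0, u ≤ p. s ≤ u, so s ≤ p. Since p ≤ s, p = s. Since z = p, z = s. From v ≤ l and l < z, v < z. Since z = s, v < s. s < h, so v < h.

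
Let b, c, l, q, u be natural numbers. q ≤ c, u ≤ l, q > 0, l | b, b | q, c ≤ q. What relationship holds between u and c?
u ≤ c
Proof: Because q ≤ c and c ≤ q, q = c. l | b and b | q, so l | q. Since q > 0, l ≤ q. u ≤ l, so u ≤ q. q = c, so u ≤ c.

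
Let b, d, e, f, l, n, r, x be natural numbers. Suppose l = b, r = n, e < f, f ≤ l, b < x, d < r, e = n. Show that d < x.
r = n and d < r, hence d < n. Since e < f and f ≤ l, e < l. Since e = n, n < l. l = b, so n < b. From d < n, d < b. b < x, so d < x.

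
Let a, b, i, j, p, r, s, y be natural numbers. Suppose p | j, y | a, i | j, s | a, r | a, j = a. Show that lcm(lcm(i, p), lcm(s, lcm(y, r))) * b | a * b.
i | j and p | j, therefore lcm(i, p) | j. j = a, so lcm(i, p) | a. From y | a and r | a, lcm(y, r) | a. s | a, so lcm(s, lcm(y, r)) | a. lcm(i, p) | a, so lcm(lcm(i, p), lcm(s, lcm(y, r))) | a. Then lcm(lcm(i, p), lcm(s, lcm(y, r))) * b | a * b.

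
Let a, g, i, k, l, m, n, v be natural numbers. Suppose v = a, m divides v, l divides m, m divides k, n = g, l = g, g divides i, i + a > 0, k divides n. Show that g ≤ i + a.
m divides k and k divides n, so m divides n. n = g, so m divides g. l = g and l divides m, so g divides m. Since m divides g, m = g. Because v = a and m divides v, m divides a. m = g, so g divides a. Since g divides i, g divides i + a. Since i + a > 0, g ≤ i + a.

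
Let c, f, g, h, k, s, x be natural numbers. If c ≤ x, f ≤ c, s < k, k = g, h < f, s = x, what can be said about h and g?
h < g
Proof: Because f ≤ c and c ≤ x, f ≤ x. s = x and s < k, hence x < k. k = g, so x < g. f ≤ x, so f < g. Since h < f, h < g.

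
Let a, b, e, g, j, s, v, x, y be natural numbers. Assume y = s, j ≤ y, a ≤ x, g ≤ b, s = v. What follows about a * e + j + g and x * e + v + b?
a * e + j + g ≤ x * e + v + b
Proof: a ≤ x, thus a * e ≤ x * e. From y = s and s = v, y = v. Because j ≤ y, j ≤ v. g ≤ b, so j + g ≤ v + b. a * e ≤ x * e, so a * e + j + g ≤ x * e + v + b.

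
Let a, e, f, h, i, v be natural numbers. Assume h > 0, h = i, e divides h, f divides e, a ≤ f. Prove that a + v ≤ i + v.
From f divides e and e divides h, f divides h. Since h > 0, f ≤ h. a ≤ f, so a ≤ h. Since h = i, a ≤ i. Then a + v ≤ i + v.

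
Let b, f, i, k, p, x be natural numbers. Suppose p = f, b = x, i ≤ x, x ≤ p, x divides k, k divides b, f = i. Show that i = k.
Because p = f and f = i, p = i. From x ≤ p, x ≤ i. Since i ≤ x, i = x. b = x and k divides b, so k divides x. x divides k, so x = k. i = x, so i = k.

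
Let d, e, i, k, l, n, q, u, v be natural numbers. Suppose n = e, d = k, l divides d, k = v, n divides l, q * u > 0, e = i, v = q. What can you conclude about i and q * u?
i ≤ q * u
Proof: Since n = e and n divides l, e divides l. d = k and k = v, therefore d = v. From v = q, d = q. Since l divides d, l divides q. e divides l, so e divides q. e = i, so i divides q. Then i divides q * u. q * u > 0, so i ≤ q * u.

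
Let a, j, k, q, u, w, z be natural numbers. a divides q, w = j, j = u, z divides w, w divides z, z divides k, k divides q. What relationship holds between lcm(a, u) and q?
lcm(a, u) divides q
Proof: w = j and j = u, hence w = u. z divides w and w divides z, therefore z = w. Since z divides k and k divides q, z divides q. Since z = w, w divides q. Since w = u, u divides q. Since a divides q, lcm(a, u) divides q.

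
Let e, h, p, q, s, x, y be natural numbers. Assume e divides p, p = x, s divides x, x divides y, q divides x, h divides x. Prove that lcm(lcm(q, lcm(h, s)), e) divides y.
Since h divides x and s divides x, lcm(h, s) divides x. Since q divides x, lcm(q, lcm(h, s)) divides x. Since p = x and e divides p, e divides x. lcm(q, lcm(h, s)) divides x, so lcm(lcm(q, lcm(h, s)), e) divides x. Since x divides y, lcm(lcm(q, lcm(h, s)), e) divides y.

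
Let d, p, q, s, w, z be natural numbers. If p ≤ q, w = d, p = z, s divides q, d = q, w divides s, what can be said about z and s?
z ≤ s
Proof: w = d and w divides s, thus d divides s. Since d = q, q divides s. s divides q, so q = s. p ≤ q, so p ≤ s. Because p = z, z ≤ s.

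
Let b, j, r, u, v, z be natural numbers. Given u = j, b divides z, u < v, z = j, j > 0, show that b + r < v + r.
z = j and b divides z, so b divides j. j > 0, so b ≤ j. u = j and u < v, hence j < v. Since b ≤ j, b < v. Then b + r < v + r.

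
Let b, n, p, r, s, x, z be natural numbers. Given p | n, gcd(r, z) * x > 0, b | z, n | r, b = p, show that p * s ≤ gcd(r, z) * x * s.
Since p | n and n | r, p | r. Since b = p and b | z, p | z. Since p | r, p | gcd(r, z). Then p | gcd(r, z) * x. gcd(r, z) * x > 0, so p ≤ gcd(r, z) * x. Then p * s ≤ gcd(r, z) * x * s.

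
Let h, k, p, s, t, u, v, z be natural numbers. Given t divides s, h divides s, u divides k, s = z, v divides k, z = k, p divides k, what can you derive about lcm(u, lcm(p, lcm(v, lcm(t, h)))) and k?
lcm(u, lcm(p, lcm(v, lcm(t, h)))) divides k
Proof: Since s = z and z = k, s = k. From t divides s and h divides s, lcm(t, h) divides s. s = k, so lcm(t, h) divides k. v divides k, so lcm(v, lcm(t, h)) divides k. Since p divides k, lcm(p, lcm(v, lcm(t, h))) divides k. Since u divides k, lcm(u, lcm(p, lcm(v, lcm(t, h)))) divides k.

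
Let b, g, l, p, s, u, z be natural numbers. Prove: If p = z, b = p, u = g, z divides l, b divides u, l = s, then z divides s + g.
l = s and z divides l, therefore z divides s. From b = p and b divides u, p divides u. p = z, so z divides u. Since u = g, z divides g. z divides s, so z divides s + g.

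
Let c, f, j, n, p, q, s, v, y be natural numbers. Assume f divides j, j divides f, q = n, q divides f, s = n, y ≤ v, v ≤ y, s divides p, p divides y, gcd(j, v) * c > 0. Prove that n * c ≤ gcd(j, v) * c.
Because f divides j and j divides f, f = j. q = n and q divides f, so n divides f. Since f = j, n divides j. Since y ≤ v and v ≤ y, y = v. s divides p and p divides y, thus s divides y. Since y = v, s divides v. From s = n, n divides v. Since n divides j, n divides gcd(j, v). Then n * c divides gcd(j, v) * c. Since gcd(j, v) * c > 0, n * c ≤ gcd(j, v) * c.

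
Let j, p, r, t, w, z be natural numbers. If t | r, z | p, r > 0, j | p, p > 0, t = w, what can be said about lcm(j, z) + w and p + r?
lcm(j, z) + w ≤ p + r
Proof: j | p and z | p, hence lcm(j, z) | p. p > 0, so lcm(j, z) ≤ p. From t = w and t | r, w | r. r > 0, so w ≤ r. lcm(j, z) ≤ p, so lcm(j, z) + w ≤ p + r.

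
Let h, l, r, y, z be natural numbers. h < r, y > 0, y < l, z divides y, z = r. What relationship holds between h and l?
h < l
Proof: z = r and z divides y, hence r divides y. Since y > 0, r ≤ y. h < r, so h < y. Since y < l, h < l.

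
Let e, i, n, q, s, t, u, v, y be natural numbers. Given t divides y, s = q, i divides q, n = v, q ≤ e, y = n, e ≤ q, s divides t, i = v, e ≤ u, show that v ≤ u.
s divides t and t divides y, thus s divides y. y = n, so s divides n. n = v, so s divides v. From s = q, q divides v. Because i = v and i divides q, v divides q. Since q divides v, q = v. e ≤ q and q ≤ e, thus e = q. e ≤ u, so q ≤ u. Since q = v, v ≤ u.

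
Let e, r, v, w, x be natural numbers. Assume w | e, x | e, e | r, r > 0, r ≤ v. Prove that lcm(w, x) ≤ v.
w | e and x | e, hence lcm(w, x) | e. Since e | r, lcm(w, x) | r. r > 0, so lcm(w, x) ≤ r. Because r ≤ v, lcm(w, x) ≤ v.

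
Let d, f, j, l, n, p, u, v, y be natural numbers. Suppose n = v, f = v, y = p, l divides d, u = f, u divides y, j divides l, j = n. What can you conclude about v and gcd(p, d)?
v divides gcd(p, d)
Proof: From u = f and f = v, u = v. Because y = p and u divides y, u divides p. u = v, so v divides p. Because j = n and n = v, j = v. j divides l and l divides d, therefore j divides d. Since j = v, v divides d. v divides p, so v divides gcd(p, d).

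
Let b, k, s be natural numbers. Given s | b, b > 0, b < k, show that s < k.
Since s | b and b > 0, s ≤ b. b < k, so s < k.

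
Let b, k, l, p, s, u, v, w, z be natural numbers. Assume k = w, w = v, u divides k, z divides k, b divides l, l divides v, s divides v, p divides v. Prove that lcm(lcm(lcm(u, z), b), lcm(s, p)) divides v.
k = w and w = v, therefore k = v. u divides k and z divides k, thus lcm(u, z) divides k. From k = v, lcm(u, z) divides v. b divides l and l divides v, thus b divides v. Because lcm(u, z) divides v, lcm(lcm(u, z), b) divides v. s divides v and p divides v, therefore lcm(s, p) divides v. lcm(lcm(u, z), b) divides v, so lcm(lcm(lcm(u, z), b), lcm(s, p)) divides v.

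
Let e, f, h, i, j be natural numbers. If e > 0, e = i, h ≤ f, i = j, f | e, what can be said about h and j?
h ≤ j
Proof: From e = i and i = j, e = j. From f | e and e > 0, f ≤ e. Since e = j, f ≤ j. h ≤ f, so h ≤ j.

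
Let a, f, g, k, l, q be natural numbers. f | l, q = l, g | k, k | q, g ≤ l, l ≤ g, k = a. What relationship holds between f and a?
f | a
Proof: g ≤ l and l ≤ g, hence g = l. Since g | k, l | k. q = l and k | q, hence k | l. Since l | k, l = k. k = a, so l = a. f | l, so f | a.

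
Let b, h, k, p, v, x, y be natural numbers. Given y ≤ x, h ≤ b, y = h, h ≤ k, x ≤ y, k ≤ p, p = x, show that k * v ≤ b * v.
x ≤ y and y ≤ x, thus x = y. Because p = x, p = y. Since y = h, p = h. k ≤ p, so k ≤ h. h ≤ k, so h = k. Since h ≤ b, k ≤ b. By multiplying by a non-negative, k * v ≤ b * v.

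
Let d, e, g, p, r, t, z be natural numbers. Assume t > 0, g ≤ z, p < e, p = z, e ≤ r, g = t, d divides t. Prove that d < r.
Since d divides t and t > 0, d ≤ t. g = t and g ≤ z, so t ≤ z. p = z and p < e, therefore z < e. e ≤ r, so z < r. t ≤ z, so t < r. Since d ≤ t, d < r.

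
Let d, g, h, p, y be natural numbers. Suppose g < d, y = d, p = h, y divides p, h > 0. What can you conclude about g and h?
g < h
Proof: p = h and y divides p, thus y divides h. Because h > 0, y ≤ h. Since y = d, d ≤ h. Since g < d, g < h.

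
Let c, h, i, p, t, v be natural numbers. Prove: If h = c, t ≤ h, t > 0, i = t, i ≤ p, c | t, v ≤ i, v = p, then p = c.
v = p and v ≤ i, thus p ≤ i. Because i ≤ p, p = i. Since i = t, p = t. h = c and t ≤ h, therefore t ≤ c. c | t and t > 0, therefore c ≤ t. t ≤ c, so t = c. p = t, so p = c.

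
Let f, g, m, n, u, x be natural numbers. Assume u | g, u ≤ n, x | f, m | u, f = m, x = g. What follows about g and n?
g ≤ n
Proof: x = g and x | f, so g | f. Since f = m, g | m. m | u, so g | u. From u | g, u = g. Since u ≤ n, g ≤ n.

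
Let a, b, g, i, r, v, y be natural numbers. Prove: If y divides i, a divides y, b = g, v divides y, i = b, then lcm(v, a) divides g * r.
v divides y and a divides y, therefore lcm(v, a) divides y. i = b and b = g, therefore i = g. Since y divides i, y divides g. lcm(v, a) divides y, so lcm(v, a) divides g. Then lcm(v, a) divides g * r.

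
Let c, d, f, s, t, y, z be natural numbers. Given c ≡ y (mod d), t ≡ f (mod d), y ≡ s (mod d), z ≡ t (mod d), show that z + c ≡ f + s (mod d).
Since z ≡ t (mod d) and t ≡ f (mod d), z ≡ f (mod d). Because c ≡ y (mod d) and y ≡ s (mod d), c ≡ s (mod d). Using z ≡ f (mod d) and adding congruences, z + c ≡ f + s (mod d).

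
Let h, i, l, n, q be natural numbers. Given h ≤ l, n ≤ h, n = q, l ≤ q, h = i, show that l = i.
Since n = q and n ≤ h, q ≤ h. From l ≤ q, l ≤ h. Since h ≤ l, l = h. Since h = i, l = i.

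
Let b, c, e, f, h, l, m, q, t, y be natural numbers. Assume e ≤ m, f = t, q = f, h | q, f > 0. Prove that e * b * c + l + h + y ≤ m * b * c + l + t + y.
e ≤ m, hence e * b ≤ m * b. Then e * b * c ≤ m * b * c. Then e * b * c + l ≤ m * b * c + l. Because q = f and h | q, h | f. f > 0, so h ≤ f. Since f = t, h ≤ t. Since e * b * c + l ≤ m * b * c + l, e * b * c + l + h ≤ m * b * c + l + t. Then e * b * c + l + h + y ≤ m * b * c + l + t + y.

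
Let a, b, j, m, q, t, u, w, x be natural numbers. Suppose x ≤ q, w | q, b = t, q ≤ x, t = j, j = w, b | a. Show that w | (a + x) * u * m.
t = j and j = w, therefore t = w. b = t and b | a, therefore t | a. t = w, so w | a. q ≤ x and x ≤ q, hence q = x. w | q, so w | x. Since w | a, w | a + x. Then w | (a + x) * u. Then w | (a + x) * u * m.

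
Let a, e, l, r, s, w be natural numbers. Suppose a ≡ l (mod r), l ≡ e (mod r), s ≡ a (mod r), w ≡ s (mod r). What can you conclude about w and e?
w ≡ e (mod r)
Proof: w ≡ s (mod r) and s ≡ a (mod r), therefore w ≡ a (mod r). a ≡ l (mod r), so w ≡ l (mod r). Since l ≡ e (mod r), w ≡ e (mod r).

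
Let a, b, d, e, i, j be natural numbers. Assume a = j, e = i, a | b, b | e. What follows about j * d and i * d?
j * d | i * d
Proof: Because a | b and b | e, a | e. e = i, so a | i. a = j, so j | i. Then j * d | i * d.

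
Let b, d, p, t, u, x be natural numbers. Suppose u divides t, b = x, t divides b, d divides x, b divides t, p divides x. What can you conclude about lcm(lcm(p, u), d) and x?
lcm(lcm(p, u), d) divides x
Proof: From t divides b and b divides t, t = b. b = x, so t = x. u divides t, so u divides x. p divides x, so lcm(p, u) divides x. Since d divides x, lcm(lcm(p, u), d) divides x.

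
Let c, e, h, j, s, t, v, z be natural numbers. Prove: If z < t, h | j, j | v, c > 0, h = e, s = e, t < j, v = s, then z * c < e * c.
v = s and j | v, hence j | s. Since s = e, j | e. From h = e and h | j, e | j. j | e, so j = e. Since t < j, t < e. Since z < t, z < e. Since c > 0, z * c < e * c.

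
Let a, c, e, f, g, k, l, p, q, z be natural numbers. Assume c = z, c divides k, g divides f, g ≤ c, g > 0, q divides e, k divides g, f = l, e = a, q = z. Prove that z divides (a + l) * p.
Because q = z and q divides e, z divides e. e = a, so z divides a. Because c divides k and k divides g, c divides g. g > 0, so c ≤ g. Since g ≤ c, g = c. Because f = l and g divides f, g divides l. g = c, so c divides l. c = z, so z divides l. Since z divides a, z divides a + l. Then z divides (a + l) * p.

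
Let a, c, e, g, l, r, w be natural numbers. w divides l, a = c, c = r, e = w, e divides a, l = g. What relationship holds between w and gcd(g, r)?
w divides gcd(g, r)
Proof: Since l = g and w divides l, w divides g. Because a = c and c = r, a = r. From e = w and e divides a, w divides a. a = r, so w divides r. w divides g, so w divides gcd(g, r).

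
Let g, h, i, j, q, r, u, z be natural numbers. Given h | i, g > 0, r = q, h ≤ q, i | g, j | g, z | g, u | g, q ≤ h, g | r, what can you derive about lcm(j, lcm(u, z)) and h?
lcm(j, lcm(u, z)) ≤ h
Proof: q ≤ h and h ≤ q, thus q = h. r = q, so r = h. Since g | r, g | h. h | i and i | g, hence h | g. g | h, so g = h. u | g and z | g, thus lcm(u, z) | g. Since j | g, lcm(j, lcm(u, z)) | g. g > 0, so lcm(j, lcm(u, z)) ≤ g. Since g = h, lcm(j, lcm(u, z)) ≤ h.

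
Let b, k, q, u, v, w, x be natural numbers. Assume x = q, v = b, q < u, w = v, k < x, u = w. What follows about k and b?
k < b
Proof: Since u = w and w = v, u = v. Since v = b, u = b. Since x = q and k < x, k < q. Since q < u, k < u. u = b, so k < b.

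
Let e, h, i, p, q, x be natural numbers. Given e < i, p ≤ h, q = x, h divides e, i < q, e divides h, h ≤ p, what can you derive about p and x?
p < x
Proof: e divides h and h divides e, hence e = h. h ≤ p and p ≤ h, hence h = p. Since e = h, e = p. e < i and i < q, hence e < q. Since q = x, e < x. Because e = p, p < x.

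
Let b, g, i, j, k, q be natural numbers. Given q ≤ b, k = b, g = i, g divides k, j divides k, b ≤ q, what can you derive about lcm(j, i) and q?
lcm(j, i) divides q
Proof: Because b ≤ q and q ≤ b, b = q. k = b, so k = q. g = i and g divides k, thus i divides k. j divides k, so lcm(j, i) divides k. k = q, so lcm(j, i) divides q.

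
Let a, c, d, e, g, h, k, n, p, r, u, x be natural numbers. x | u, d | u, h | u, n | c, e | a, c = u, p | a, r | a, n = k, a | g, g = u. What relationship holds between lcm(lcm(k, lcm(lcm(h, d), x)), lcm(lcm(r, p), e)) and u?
lcm(lcm(k, lcm(lcm(h, d), x)), lcm(lcm(r, p), e)) | u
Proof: c = u and n | c, thus n | u. n = k, so k | u. h | u and d | u, so lcm(h, d) | u. x | u, so lcm(lcm(h, d), x) | u. k | u, so lcm(k, lcm(lcm(h, d), x)) | u. Because r | a and p | a, lcm(r, p) | a. Since e | a, lcm(lcm(r, p), e) | a. Since a | g, lcm(lcm(r, p), e) | g. Since g = u, lcm(lcm(r, p), e) | u. lcm(k, lcm(lcm(h, d), x)) | u, so lcm(lcm(k, lcm(lcm(h, d), x)), lcm(lcm(r, p), e)) | u.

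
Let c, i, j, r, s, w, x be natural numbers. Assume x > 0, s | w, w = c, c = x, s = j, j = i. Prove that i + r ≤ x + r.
s = j and j = i, therefore s = i. Because w = c and c = x, w = x. s | w, so s | x. s = i, so i | x. x > 0, so i ≤ x. Then i + r ≤ x + r.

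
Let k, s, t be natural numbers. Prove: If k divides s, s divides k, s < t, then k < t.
s divides k and k divides s, hence s = k. Since s < t, k < t.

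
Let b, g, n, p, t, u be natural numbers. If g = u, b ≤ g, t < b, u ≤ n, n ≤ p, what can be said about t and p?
t < p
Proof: Because t < b and b ≤ g, t < g. Since g = u, t < u. Since u ≤ n and n ≤ p, u ≤ p. t < u, so t < p.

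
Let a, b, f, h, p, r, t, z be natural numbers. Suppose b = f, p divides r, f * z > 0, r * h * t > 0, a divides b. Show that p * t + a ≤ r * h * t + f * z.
From p divides r, p divides r * h. Then p * t divides r * h * t. Since r * h * t > 0, p * t ≤ r * h * t. Since b = f and a divides b, a divides f. Then a divides f * z. f * z > 0, so a ≤ f * z. Since p * t ≤ r * h * t, p * t + a ≤ r * h * t + f * z.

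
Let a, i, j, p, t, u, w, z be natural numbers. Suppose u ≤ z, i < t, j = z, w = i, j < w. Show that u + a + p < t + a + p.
w = i and j < w, hence j < i. From j = z, z < i. u ≤ z, so u < i. i < t, so u < t. Then u + a < t + a. Then u + a + p < t + a + p.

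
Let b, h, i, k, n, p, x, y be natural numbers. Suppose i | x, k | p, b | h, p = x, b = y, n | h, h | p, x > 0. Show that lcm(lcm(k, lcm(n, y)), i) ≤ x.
b = y and b | h, so y | h. n | h, so lcm(n, y) | h. Because h | p, lcm(n, y) | p. Since k | p, lcm(k, lcm(n, y)) | p. Since p = x, lcm(k, lcm(n, y)) | x. i | x, so lcm(lcm(k, lcm(n, y)), i) | x. x > 0, so lcm(lcm(k, lcm(n, y)), i) ≤ x.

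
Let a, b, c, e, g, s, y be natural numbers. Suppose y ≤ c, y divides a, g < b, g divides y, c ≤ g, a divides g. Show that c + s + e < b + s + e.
Since y divides a and a divides g, y divides g. Since g divides y, y = g. Since y ≤ c, g ≤ c. Because c ≤ g, g = c. Since g < b, c < b. Then c + s < b + s. Then c + s + e < b + s + e.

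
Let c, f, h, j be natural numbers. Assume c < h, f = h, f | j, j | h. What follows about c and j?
c < j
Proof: f = h and f | j, therefore h | j. Since j | h, h = j. Since c < h, c < j.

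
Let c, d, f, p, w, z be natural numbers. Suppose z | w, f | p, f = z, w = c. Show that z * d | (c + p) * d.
Because w = c and z | w, z | c. f = z and f | p, therefore z | p. z | c, so z | c + p. Then z * d | (c + p) * d.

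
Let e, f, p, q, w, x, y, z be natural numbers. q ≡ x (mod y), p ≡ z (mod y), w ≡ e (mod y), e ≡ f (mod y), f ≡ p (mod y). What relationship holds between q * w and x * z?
q * w ≡ x * z (mod y)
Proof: Since w ≡ e (mod y) and e ≡ f (mod y), w ≡ f (mod y). Since f ≡ p (mod y), w ≡ p (mod y). p ≡ z (mod y), so w ≡ z (mod y). Since q ≡ x (mod y), by multiplying congruences, q * w ≡ x * z (mod y).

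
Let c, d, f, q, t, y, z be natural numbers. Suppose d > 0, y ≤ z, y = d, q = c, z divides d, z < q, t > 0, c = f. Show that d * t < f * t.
q = c and c = f, hence q = f. From z divides d and d > 0, z ≤ d. y = d and y ≤ z, thus d ≤ z. From z ≤ d, z = d. Since z < q, d < q. Since q = f, d < f. Using t > 0 and multiplying by a positive, d * t < f * t.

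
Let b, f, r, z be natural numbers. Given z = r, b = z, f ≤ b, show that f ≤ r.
From b = z and z = r, b = r. f ≤ b, so f ≤ r.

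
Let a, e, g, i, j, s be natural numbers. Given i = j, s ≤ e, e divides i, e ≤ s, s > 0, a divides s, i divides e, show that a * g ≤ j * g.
From s ≤ e and e ≤ s, s = e. e divides i and i divides e, thus e = i. s = e, so s = i. i = j, so s = j. Because a divides s and s > 0, a ≤ s. Since s = j, a ≤ j. By multiplying by a non-negative, a * g ≤ j * g.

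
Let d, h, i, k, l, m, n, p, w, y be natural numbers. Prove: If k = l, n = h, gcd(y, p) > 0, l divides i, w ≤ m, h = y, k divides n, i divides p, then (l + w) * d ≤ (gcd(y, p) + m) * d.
n = h and h = y, thus n = y. Because k = l and k divides n, l divides n. n = y, so l divides y. l divides i and i divides p, so l divides p. l divides y, so l divides gcd(y, p). Since gcd(y, p) > 0, l ≤ gcd(y, p). w ≤ m, so l + w ≤ gcd(y, p) + m. By multiplying by a non-negative, (l + w) * d ≤ (gcd(y, p) + m) * d.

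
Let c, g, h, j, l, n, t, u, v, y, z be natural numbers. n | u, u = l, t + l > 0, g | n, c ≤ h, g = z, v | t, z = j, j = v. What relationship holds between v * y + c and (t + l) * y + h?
v * y + c ≤ (t + l) * y + h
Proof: g = z and z = j, so g = j. j = v, so g = v. g | n, so v | n. Because u = l and n | u, n | l. Since v | n, v | l. Since v | t, v | t + l. t + l > 0, so v ≤ t + l. Then v * y ≤ (t + l) * y. Since c ≤ h, v * y + c ≤ (t + l) * y + h.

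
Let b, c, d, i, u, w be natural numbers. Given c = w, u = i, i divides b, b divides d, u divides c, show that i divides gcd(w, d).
Because u = i and u divides c, i divides c. Because c = w, i divides w. i divides b and b divides d, thus i divides d. i divides w, so i divides gcd(w, d).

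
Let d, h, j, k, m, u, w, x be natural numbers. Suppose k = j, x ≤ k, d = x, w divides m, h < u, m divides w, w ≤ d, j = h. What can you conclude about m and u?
m < u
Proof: From w divides m and m divides w, w = m. Because d = x and w ≤ d, w ≤ x. Since w = m, m ≤ x. k = j and j = h, so k = h. Since x ≤ k, x ≤ h. Since m ≤ x, m ≤ h. Because h < u, m < u.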